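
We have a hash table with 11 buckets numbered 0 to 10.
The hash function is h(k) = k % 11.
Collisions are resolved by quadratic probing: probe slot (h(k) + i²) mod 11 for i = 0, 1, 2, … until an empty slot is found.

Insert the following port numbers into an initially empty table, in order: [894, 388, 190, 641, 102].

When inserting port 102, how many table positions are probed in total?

894 hashes to 3; slot 3 is free → place at 3.
388 hashes to 3; 3 taken → place at 4.
190 hashes to 3; 3,4 taken → place at 7.
641 hashes to 3; 3,4,7 taken → place at 1.
102 hashes to 3; 3,4,7,1 taken → place at 8.
Table: [∅, 641, ∅, 894, 388, ∅, ∅, 190, 102, ∅, ∅]

5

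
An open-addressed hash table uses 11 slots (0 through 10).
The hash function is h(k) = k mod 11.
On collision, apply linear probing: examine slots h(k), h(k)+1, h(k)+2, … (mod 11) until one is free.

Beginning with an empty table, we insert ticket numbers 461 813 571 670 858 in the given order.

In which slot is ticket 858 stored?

3

Insert 461: h=10, slot 10 empty -> index 10.
Insert 813: h=10, slot 10 occupied -> index 0.
Insert 571: h=10, slots 10,0 occupied -> index 1.
Insert 670: h=10, slots 10,0,1 occupied -> index 2.
Insert 858: h=0, slots 0,1,2 occupied -> index 3.
Table: [813, 571, 670, 858, ∅, ∅, ∅, ∅, ∅, ∅, 461]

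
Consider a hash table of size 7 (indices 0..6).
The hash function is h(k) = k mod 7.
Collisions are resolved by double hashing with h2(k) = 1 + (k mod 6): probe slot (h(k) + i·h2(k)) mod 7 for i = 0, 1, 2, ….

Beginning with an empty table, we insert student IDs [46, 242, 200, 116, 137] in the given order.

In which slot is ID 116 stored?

6

Insert 46: h=4, slot 4 empty → index 4.
Insert 242: h=4, h2=3, slot 4 occupied → index 0.
Insert 200: h=4, h2=3, slots 4,0 occupied → index 3.
Insert 116: h=4, h2=3, slots 4,0,3 occupied → index 6.
Insert 137: h=4, h2=6, slots 4,3 occupied → index 2.
Table: [242, -, 137, 200, 46, -, 116]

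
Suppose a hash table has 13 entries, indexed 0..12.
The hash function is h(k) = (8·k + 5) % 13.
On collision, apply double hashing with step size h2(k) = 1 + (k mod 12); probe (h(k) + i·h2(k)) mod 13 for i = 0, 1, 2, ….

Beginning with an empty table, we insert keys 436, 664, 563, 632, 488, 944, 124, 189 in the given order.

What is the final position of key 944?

1

436: h=9 -> slot 9
664: h=0 -> slot 0
563: h=11 -> slot 11
632: h=4 -> slot 4
488: h=9, h2=9, probe 9,5 -> slot 5
944: h=4, h2=9, probe 4,0,9,5,1 -> slot 1
124: h=9, h2=5, probe 9,1,6 -> slot 6
189: h=9, h2=10, probe 9,6,3 -> slot 3
Table: [664, 944, —, 189, 632, 488, 124, —, —, 436, —, 563, —]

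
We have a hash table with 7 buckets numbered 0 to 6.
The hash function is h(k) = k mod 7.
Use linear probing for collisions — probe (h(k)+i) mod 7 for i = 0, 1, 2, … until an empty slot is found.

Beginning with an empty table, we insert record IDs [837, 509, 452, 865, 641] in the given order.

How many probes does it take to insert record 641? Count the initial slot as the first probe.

837 hashes to 4; slot 4 is free -> place at 4.
509 hashes to 5; slot 5 is free -> place at 5.
452 hashes to 4; 4,5 taken -> place at 6.
865 hashes to 4; 4,5,6 taken -> place at 0.
641 hashes to 4; 4,5,6,0 taken -> place at 1.
Table: [865, 641, ., ., 837, 509, 452]

5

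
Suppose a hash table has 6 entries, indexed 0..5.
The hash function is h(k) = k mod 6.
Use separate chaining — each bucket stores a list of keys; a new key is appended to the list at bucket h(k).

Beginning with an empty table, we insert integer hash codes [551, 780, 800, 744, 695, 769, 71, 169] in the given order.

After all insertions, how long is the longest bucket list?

Insert 551: h=5, bucket 5 empty -> new chain.
Insert 780: h=0, bucket 0 empty -> new chain.
Insert 800: h=2, bucket 2 empty -> new chain.
Insert 744: h=0, bucket 0 nonempty -> append to chain.
Insert 695: h=5, bucket 5 nonempty -> append to chain.
Insert 769: h=1, bucket 1 empty -> new chain.
Insert 71: h=5, bucket 5 nonempty -> append to chain.
Insert 169: h=1, bucket 1 nonempty -> append to chain.
Final buckets:
0: 780 -> 744
1: 769 -> 169
2: 800
3: —
4: —
5: 551 -> 695 -> 71

3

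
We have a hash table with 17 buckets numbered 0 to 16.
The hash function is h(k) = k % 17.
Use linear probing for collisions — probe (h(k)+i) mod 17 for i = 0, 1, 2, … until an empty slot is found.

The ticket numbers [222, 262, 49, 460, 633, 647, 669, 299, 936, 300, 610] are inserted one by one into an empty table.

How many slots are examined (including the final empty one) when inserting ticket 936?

5

222: h=1 → slot 1
262: h=7 → slot 7
49: h=15 → slot 15
460: h=1, probe 1,2 → slot 2
633: h=4 → slot 4
647: h=1, probe 1,2,3 → slot 3
669: h=6 → slot 6
299: h=10 → slot 10
936: h=1, probe 1,2,3,4,5 → slot 5
300: h=11 → slot 11
610: h=15, probe 15,16 → slot 16
Table: [∅, 222, 460, 647, 633, 936, 669, 262, ∅, ∅, 299, 300, ∅, ∅, ∅, 49, 610]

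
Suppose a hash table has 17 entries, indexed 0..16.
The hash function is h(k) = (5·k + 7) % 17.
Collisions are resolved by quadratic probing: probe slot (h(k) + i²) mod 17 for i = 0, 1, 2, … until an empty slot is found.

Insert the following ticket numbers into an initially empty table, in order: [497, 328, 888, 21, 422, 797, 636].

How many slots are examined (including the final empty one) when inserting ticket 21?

497 hashes to 10; slot 10 is free => place at 10.
328 hashes to 15; slot 15 is free => place at 15.
888 hashes to 10; 10 taken => place at 11.
21 hashes to 10; 10,11 taken => place at 14.
422 hashes to 9; slot 9 is free => place at 9.
797 hashes to 14; 14,15 taken => place at 1.
636 hashes to 8; slot 8 is free => place at 8.
Table: [-, 797, -, -, -, -, -, -, 636, 422, 497, 888, -, -, 21, 328, -]

3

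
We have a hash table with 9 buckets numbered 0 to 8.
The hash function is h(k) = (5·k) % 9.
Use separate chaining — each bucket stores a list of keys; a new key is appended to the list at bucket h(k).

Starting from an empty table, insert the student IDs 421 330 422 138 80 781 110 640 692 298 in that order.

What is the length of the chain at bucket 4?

Insert 421: h=8, bucket 8 empty -> new chain.
Insert 330: h=3, bucket 3 empty -> new chain.
Insert 422: h=4, bucket 4 empty -> new chain.
Insert 138: h=6, bucket 6 empty -> new chain.
Insert 80: h=4, bucket 4 nonempty -> append to chain.
Insert 781: h=8, bucket 8 nonempty -> append to chain.
Insert 110: h=1, bucket 1 empty -> new chain.
Insert 640: h=5, bucket 5 empty -> new chain.
Insert 692: h=4, bucket 4 nonempty -> append to chain.
Insert 298: h=5, bucket 5 nonempty -> append to chain.
Final buckets:
0: —
1: 110
2: —
3: 330
4: 422 -> 80 -> 692
5: 640 -> 298
6: 138
7: —
8: 421 -> 781

3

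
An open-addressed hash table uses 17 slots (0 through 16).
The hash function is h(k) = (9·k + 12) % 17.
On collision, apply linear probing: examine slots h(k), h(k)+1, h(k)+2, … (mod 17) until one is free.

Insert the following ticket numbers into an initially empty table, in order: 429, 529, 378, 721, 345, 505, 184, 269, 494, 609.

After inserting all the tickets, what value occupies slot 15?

378

429 hashes to 14; slot 14 is free → place at 14.
529 hashes to 13; slot 13 is free → place at 13.
378 hashes to 14; 14 taken → place at 15.
721 hashes to 7; slot 7 is free → place at 7.
345 hashes to 6; slot 6 is free → place at 6.
505 hashes to 1; slot 1 is free → place at 1.
184 hashes to 2; slot 2 is free → place at 2.
269 hashes to 2; 2 taken → place at 3.
494 hashes to 4; slot 4 is free → place at 4.
609 hashes to 2; 2,3,4 taken → place at 5.
Table: [—, 505, 184, 269, 494, 609, 345, 721, —, —, —, —, —, 529, 429, 378, —]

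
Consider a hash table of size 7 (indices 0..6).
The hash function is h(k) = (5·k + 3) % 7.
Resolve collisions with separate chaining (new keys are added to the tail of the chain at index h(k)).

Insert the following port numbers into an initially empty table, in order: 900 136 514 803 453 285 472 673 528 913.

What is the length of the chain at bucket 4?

5

Insert 900: h=2, bucket 2 empty → new chain.
Insert 136: h=4, bucket 4 empty → new chain.
Insert 514: h=4, bucket 4 nonempty → append to chain.
Insert 803: h=0, bucket 0 empty → new chain.
Insert 453: h=0, bucket 0 nonempty → append to chain.
Insert 285: h=0, bucket 0 nonempty → append to chain.
Insert 472: h=4, bucket 4 nonempty → append to chain.
Insert 673: h=1, bucket 1 empty → new chain.
Insert 528: h=4, bucket 4 nonempty → append to chain.
Insert 913: h=4, bucket 4 nonempty → append to chain.
Final buckets:
0: 803 -> 453 -> 285
1: 673
2: 900
3: _
4: 136 -> 514 -> 472 -> 528 -> 913
5: _
6: _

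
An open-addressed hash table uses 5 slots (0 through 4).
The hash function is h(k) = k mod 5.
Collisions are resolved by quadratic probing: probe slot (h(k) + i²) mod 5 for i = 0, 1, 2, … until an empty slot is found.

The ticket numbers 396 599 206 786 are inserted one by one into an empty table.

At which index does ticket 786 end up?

396: h=1 -> slot 1
599: h=4 -> slot 4
206: h=1, probe 1,2 -> slot 2
786: h=1, probe 1,2,0 -> slot 0
Table: [786, 396, 206, -, 599]

0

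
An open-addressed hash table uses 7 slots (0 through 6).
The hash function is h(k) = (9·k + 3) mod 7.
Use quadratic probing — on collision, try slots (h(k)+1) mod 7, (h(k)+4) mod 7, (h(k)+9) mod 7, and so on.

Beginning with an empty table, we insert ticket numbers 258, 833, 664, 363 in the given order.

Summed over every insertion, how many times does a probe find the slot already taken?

3

Insert 258: h=1, slot 1 empty → index 1.
Insert 833: h=3, slot 3 empty → index 3.
Insert 664: h=1, slot 1 occupied → index 2.
Insert 363: h=1, slots 1,2 occupied → index 5.
Table: [∅, 258, 664, 833, ∅, 363, ∅]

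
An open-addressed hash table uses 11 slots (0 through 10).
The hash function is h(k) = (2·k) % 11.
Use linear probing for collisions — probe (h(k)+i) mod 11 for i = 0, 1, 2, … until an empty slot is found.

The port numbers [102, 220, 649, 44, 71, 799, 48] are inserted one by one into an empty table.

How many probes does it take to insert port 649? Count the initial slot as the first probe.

Insert 102: h=6, slot 6 empty => index 6.
Insert 220: h=0, slot 0 empty => index 0.
Insert 649: h=0, slot 0 occupied => index 1.
Insert 44: h=0, slots 0,1 occupied => index 2.
Insert 71: h=10, slot 10 empty => index 10.
Insert 799: h=3, slot 3 empty => index 3.
Insert 48: h=8, slot 8 empty => index 8.
Table: [220, 649, 44, 799, ., ., 102, ., 48, ., 71]

2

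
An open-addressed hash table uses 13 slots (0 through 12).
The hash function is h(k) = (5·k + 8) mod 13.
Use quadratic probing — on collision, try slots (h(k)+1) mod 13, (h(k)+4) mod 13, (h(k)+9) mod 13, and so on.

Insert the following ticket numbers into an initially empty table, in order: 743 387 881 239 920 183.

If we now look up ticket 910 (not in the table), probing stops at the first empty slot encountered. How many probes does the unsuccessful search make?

743 hashes to 5; slot 5 is free -> place at 5.
387 hashes to 6; slot 6 is free -> place at 6.
881 hashes to 6; 6 taken -> place at 7.
239 hashes to 7; 7 taken -> place at 8.
920 hashes to 6; 6,7 taken -> place at 10.
183 hashes to 0; slot 0 is free -> place at 0.
Table: [183, ∅, ∅, ∅, ∅, 743, 387, 881, 239, ∅, 920, ∅, ∅]
Lookup 910: h=8, probe 8,9 → slot 9 empty, not found.

2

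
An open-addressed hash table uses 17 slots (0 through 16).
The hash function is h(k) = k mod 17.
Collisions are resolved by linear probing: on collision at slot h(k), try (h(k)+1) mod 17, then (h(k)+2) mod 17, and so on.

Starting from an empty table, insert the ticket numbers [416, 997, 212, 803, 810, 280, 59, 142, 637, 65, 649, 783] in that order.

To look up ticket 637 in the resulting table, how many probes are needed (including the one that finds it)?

416: h=8 → slot 8
997: h=11 → slot 11
212: h=8, probe 8,9 → slot 9
803: h=4 → slot 4
810: h=11, probe 11,12 → slot 12
280: h=8, probe 8,9,10 → slot 10
59: h=8, probe 8,9,10,11,12,13 → slot 13
142: h=6 → slot 6
637: h=8, probe 8,9,10,11,12,13,14 → slot 14
65: h=14, probe 14,15 → slot 15
649: h=3 → slot 3
783: h=1 → slot 1
Table: [—, 783, —, 649, 803, —, 142, —, 416, 212, 280, 997, 810, 59, 637, 65, —]
Lookup 637: h=8, probe 8,9,10,11,12,13,14 → found at 14.

7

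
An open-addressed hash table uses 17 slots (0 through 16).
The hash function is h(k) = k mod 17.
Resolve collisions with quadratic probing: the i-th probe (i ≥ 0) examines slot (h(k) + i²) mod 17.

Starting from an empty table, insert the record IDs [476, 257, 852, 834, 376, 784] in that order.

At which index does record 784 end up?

476: h=0 → slot 0
257: h=2 → slot 2
852: h=2, probe 2,3 → slot 3
834: h=1 → slot 1
376: h=2, probe 2,3,6 → slot 6
784: h=2, probe 2,3,6,11 → slot 11
Table: [476, 834, 257, 852, _, _, 376, _, _, _, _, 784, _, _, _, _, _]

11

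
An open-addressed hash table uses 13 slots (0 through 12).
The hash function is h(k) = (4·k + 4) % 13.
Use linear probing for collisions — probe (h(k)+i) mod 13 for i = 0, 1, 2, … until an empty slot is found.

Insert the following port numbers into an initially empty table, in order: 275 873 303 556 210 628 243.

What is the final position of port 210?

Insert 275: h=12, slot 12 empty => index 12.
Insert 873: h=12, slot 12 occupied => index 0.
Insert 303: h=7, slot 7 empty => index 7.
Insert 556: h=5, slot 5 empty => index 5.
Insert 210: h=12, slots 12,0 occupied => index 1.
Insert 628: h=7, slot 7 occupied => index 8.
Insert 243: h=1, slot 1 occupied => index 2.
Table: [873, 210, 243, —, —, 556, —, 303, 628, —, —, —, 275]

1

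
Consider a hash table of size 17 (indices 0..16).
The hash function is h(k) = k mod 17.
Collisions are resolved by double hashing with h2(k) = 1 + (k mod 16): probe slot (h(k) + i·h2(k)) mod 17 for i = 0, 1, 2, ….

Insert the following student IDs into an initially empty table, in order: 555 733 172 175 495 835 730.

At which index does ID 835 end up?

555 hashes to 11; slot 11 is free -> place at 11.
733 hashes to 2; slot 2 is free -> place at 2.
172 hashes to 2, h2=13; 2 taken -> place at 15.
175 hashes to 5; slot 5 is free -> place at 5.
495 hashes to 2, h2=16; 2 taken -> place at 1.
835 hashes to 2, h2=4; 2 taken -> place at 6.
730 hashes to 16; slot 16 is free -> place at 16.
Table: [—, 495, 733, —, —, 175, 835, —, —, —, —, 555, —, —, —, 172, 730]

6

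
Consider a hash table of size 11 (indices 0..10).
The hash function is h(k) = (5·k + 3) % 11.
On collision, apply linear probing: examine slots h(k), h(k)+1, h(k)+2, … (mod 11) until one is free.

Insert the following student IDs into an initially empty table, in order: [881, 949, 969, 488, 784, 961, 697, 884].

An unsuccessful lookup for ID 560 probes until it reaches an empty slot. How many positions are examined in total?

3

881: h=8 → slot 8
949: h=7 → slot 7
969: h=8, probe 8,9 → slot 9
488: h=1 → slot 1
784: h=7, probe 7,8,9,10 → slot 10
961: h=1, probe 1,2 → slot 2
697: h=1, probe 1,2,3 → slot 3
884: h=1, probe 1,2,3,4 → slot 4
Table: [-, 488, 961, 697, 884, -, -, 949, 881, 969, 784]
Lookup 560: h=9, probe 9,10,0 → slot 0 empty, not found.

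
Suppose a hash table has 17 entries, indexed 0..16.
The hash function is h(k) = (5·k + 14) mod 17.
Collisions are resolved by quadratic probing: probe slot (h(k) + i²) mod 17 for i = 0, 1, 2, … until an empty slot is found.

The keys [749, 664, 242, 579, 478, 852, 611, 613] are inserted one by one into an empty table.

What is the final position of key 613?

749: h=2 -> slot 2
664: h=2, probe 2,3 -> slot 3
242: h=0 -> slot 0
579: h=2, probe 2,3,6 -> slot 6
478: h=7 -> slot 7
852: h=7, probe 7,8 -> slot 8
611: h=9 -> slot 9
613: h=2, probe 2,3,6,11 -> slot 11
Table: [242, ., 749, 664, ., ., 579, 478, 852, 611, ., 613, ., ., ., ., .]

11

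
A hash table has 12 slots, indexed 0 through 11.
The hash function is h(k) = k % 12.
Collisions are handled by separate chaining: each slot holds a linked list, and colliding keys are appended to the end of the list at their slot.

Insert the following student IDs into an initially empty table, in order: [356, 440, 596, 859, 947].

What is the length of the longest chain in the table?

3

356 → bucket 8
440 → bucket 8 (collision)
596 → bucket 8 (collision)
859 → bucket 7
947 → bucket 11
Final buckets:
0: .
1: .
2: .
3: .
4: .
5: .
6: .
7: 859
8: 356 -> 440 -> 596
9: .
10: .
11: 947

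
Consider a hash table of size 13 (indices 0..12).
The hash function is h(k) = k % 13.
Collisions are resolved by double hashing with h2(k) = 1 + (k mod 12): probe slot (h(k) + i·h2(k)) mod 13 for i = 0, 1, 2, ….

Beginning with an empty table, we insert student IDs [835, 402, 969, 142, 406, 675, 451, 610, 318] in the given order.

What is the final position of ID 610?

8

Insert 835: h=3, slot 3 empty → index 3.
Insert 402: h=12, slot 12 empty → index 12.
Insert 969: h=7, slot 7 empty → index 7.
Insert 142: h=12, h2=11, slot 12 occupied → index 10.
Insert 406: h=3, h2=11, slot 3 occupied → index 1.
Insert 675: h=12, h2=4, slots 12,3,7 occupied → index 11.
Insert 451: h=9, slot 9 empty → index 9.
Insert 610: h=12, h2=11, slots 12,10 occupied → index 8.
Insert 318: h=6, slot 6 empty → index 6.
Table: [., 406, ., 835, ., ., 318, 969, 610, 451, 142, 675, 402]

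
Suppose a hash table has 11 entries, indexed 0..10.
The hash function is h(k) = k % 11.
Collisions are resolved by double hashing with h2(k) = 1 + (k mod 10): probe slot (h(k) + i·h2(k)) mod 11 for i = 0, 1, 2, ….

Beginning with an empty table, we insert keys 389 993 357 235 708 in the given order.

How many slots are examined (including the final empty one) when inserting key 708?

389: h=4 => slot 4
993: h=3 => slot 3
357: h=5 => slot 5
235: h=4, h2=6, probe 4,10 => slot 10
708: h=4, h2=9, probe 4,2 => slot 2
Table: [-, -, 708, 993, 389, 357, -, -, -, -, 235]

2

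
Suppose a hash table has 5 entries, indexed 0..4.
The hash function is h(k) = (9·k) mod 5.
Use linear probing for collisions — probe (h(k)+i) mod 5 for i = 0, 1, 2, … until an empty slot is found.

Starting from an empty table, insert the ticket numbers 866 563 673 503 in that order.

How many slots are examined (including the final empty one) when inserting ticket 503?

4

Insert 866: h=4, slot 4 empty -> index 4.
Insert 563: h=2, slot 2 empty -> index 2.
Insert 673: h=2, slot 2 occupied -> index 3.
Insert 503: h=2, slots 2,3,4 occupied -> index 0.
Table: [503, —, 563, 673, 866]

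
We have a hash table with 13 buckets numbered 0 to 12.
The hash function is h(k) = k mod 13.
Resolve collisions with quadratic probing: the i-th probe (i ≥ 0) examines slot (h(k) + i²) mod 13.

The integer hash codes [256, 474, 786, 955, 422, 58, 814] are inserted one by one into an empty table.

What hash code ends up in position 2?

256: h=9 → slot 9
474: h=6 → slot 6
786: h=6, probe 6,7 → slot 7
955: h=6, probe 6,7,10 → slot 10
422: h=6, probe 6,7,10,2 → slot 2
58: h=6, probe 6,7,10,2,9,5 → slot 5
814: h=8 → slot 8
Table: [., ., 422, ., ., 58, 474, 786, 814, 256, 955, ., .]

422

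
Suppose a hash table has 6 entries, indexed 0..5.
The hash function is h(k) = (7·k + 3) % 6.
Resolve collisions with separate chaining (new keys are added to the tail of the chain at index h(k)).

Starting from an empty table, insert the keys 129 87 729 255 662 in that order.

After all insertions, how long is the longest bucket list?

4

129 -> bucket 0
87 -> bucket 0 (collision)
729 -> bucket 0 (collision)
255 -> bucket 0 (collision)
662 -> bucket 5
Final buckets:
0: 129 -> 87 -> 729 -> 255
1: .
2: .
3: .
4: .
5: 662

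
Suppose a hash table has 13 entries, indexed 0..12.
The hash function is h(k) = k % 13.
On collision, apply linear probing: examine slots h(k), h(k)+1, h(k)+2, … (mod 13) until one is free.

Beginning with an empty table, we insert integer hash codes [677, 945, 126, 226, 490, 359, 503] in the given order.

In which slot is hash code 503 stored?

677 hashes to 1; slot 1 is free → place at 1.
945 hashes to 9; slot 9 is free → place at 9.
126 hashes to 9; 9 taken → place at 10.
226 hashes to 5; slot 5 is free → place at 5.
490 hashes to 9; 9,10 taken → place at 11.
359 hashes to 8; slot 8 is free → place at 8.
503 hashes to 9; 9,10,11 taken → place at 12.
Table: [∅, 677, ∅, ∅, ∅, 226, ∅, ∅, 359, 945, 126, 490, 503]

12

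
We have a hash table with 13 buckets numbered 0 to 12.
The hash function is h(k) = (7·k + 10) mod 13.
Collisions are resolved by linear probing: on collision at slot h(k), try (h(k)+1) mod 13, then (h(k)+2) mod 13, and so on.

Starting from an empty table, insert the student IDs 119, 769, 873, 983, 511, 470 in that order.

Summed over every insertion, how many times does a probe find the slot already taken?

119 hashes to 11; slot 11 is free → place at 11.
769 hashes to 11; 11 taken → place at 12.
873 hashes to 11; 11,12 taken → place at 0.
983 hashes to 1; slot 1 is free → place at 1.
511 hashes to 12; 12,0,1 taken → place at 2.
470 hashes to 11; 11,12,0,1,2 taken → place at 3.
Table: [873, 983, 511, 470, ., ., ., ., ., ., ., 119, 769]

11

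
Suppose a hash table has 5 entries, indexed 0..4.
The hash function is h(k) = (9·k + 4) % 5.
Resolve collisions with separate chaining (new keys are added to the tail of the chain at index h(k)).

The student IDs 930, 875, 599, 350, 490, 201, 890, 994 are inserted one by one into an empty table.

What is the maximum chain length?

930 → bucket 4
875 → bucket 4 (collision)
599 → bucket 0
350 → bucket 4 (collision)
490 → bucket 4 (collision)
201 → bucket 3
890 → bucket 4 (collision)
994 → bucket 0 (collision)
Final buckets:
0: 599 -> 994
1: -
2: -
3: 201
4: 930 -> 875 -> 350 -> 490 -> 890

5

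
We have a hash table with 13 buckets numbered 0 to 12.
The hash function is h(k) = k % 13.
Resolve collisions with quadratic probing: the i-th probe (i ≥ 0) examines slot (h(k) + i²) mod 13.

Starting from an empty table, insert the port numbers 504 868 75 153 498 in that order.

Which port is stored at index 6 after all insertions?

153

504: h=10 => slot 10
868: h=10, probe 10,11 => slot 11
75: h=10, probe 10,11,1 => slot 1
153: h=10, probe 10,11,1,6 => slot 6
498: h=4 => slot 4
Table: [∅, 75, ∅, ∅, 498, ∅, 153, ∅, ∅, ∅, 504, 868, ∅]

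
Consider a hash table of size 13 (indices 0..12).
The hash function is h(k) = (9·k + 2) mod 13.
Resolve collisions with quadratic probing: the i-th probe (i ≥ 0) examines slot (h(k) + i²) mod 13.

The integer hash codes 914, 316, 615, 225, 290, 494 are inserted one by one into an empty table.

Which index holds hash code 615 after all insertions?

Insert 914: h=12, slot 12 empty -> index 12.
Insert 316: h=12, slot 12 occupied -> index 0.
Insert 615: h=12, slots 12,0 occupied -> index 3.
Insert 225: h=12, slots 12,0,3 occupied -> index 8.
Insert 290: h=12, slots 12,0,3,8 occupied -> index 2.
Insert 494: h=2, slots 2,3 occupied -> index 6.
Table: [316, ∅, 290, 615, ∅, ∅, 494, ∅, 225, ∅, ∅, ∅, 914]

3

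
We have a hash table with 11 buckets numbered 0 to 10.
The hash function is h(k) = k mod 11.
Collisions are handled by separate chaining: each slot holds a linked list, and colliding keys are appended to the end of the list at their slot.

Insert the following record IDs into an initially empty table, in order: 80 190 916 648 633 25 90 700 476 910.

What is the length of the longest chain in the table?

80 → bucket 3
190 → bucket 3 (collision)
916 → bucket 3 (collision)
648 → bucket 10
633 → bucket 6
25 → bucket 3 (collision)
90 → bucket 2
700 → bucket 7
476 → bucket 3 (collision)
910 → bucket 8
Final buckets:
0: ∅
1: ∅
2: 90
3: 80 -> 190 -> 916 -> 25 -> 476
4: ∅
5: ∅
6: 633
7: 700
8: 910
9: ∅
10: 648

5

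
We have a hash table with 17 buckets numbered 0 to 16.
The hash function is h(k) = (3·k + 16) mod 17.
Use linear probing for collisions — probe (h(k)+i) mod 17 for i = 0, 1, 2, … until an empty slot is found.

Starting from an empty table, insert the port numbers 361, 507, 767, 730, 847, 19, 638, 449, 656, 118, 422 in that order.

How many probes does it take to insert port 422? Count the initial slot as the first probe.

4

361 hashes to 11; slot 11 is free -> place at 11.
507 hashes to 7; slot 7 is free -> place at 7.
767 hashes to 5; slot 5 is free -> place at 5.
730 hashes to 13; slot 13 is free -> place at 13.
847 hashes to 7; 7 taken -> place at 8.
19 hashes to 5; 5 taken -> place at 6.
638 hashes to 9; slot 9 is free -> place at 9.
449 hashes to 3; slot 3 is free -> place at 3.
656 hashes to 12; slot 12 is free -> place at 12.
118 hashes to 13; 13 taken -> place at 14.
422 hashes to 7; 7,8,9 taken -> place at 10.
Table: [—, —, —, 449, —, 767, 19, 507, 847, 638, 422, 361, 656, 730, 118, —, —]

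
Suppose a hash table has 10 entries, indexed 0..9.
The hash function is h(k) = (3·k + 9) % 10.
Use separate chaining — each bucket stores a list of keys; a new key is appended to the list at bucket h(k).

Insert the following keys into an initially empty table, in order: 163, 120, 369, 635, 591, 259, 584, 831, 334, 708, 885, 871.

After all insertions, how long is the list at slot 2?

3

163 -> bucket 8
120 -> bucket 9
369 -> bucket 6
635 -> bucket 4
591 -> bucket 2
259 -> bucket 6 (collision)
584 -> bucket 1
831 -> bucket 2 (collision)
334 -> bucket 1 (collision)
708 -> bucket 3
885 -> bucket 4 (collision)
871 -> bucket 2 (collision)
Final buckets:
0: .
1: 584 -> 334
2: 591 -> 831 -> 871
3: 708
4: 635 -> 885
5: .
6: 369 -> 259
7: .
8: 163
9: 120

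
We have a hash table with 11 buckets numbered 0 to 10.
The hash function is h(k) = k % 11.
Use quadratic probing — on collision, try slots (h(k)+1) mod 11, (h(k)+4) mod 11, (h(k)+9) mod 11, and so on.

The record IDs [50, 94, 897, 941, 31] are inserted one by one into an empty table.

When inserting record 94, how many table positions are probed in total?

50: h=6 -> slot 6
94: h=6, probe 6,7 -> slot 7
897: h=6, probe 6,7,10 -> slot 10
941: h=6, probe 6,7,10,4 -> slot 4
31: h=9 -> slot 9
Table: [—, —, —, —, 941, —, 50, 94, —, 31, 897]

2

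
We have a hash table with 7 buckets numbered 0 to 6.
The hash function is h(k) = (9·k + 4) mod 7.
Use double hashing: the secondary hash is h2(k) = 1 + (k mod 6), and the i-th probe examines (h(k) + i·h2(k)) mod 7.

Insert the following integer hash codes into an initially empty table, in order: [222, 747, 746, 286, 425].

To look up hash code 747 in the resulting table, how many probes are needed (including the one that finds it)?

222 hashes to 0; slot 0 is free → place at 0.
747 hashes to 0, h2=4; 0 taken → place at 4.
746 hashes to 5; slot 5 is free → place at 5.
286 hashes to 2; slot 2 is free → place at 2.
425 hashes to 0, h2=6; 0 taken → place at 6.
Table: [222, —, 286, —, 747, 746, 425]
Lookup 747: h=0, h2=4, probe 0,4 → found at 4.

2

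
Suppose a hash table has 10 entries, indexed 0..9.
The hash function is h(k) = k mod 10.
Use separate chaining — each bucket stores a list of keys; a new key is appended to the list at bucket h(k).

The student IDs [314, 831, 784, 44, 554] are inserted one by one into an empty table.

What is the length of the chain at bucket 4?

4

314 → bucket 4
831 → bucket 1
784 → bucket 4 (collision)
44 → bucket 4 (collision)
554 → bucket 4 (collision)
Final buckets:
0: -
1: 831
2: -
3: -
4: 314 -> 784 -> 44 -> 554
5: -
6: -
7: -
8: -
9: -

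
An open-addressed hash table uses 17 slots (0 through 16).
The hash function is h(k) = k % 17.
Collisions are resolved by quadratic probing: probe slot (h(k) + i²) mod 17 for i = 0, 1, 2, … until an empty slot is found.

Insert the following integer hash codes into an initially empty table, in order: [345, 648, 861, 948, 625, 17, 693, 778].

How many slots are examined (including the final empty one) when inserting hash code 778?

345 hashes to 5; slot 5 is free → place at 5.
648 hashes to 2; slot 2 is free → place at 2.
861 hashes to 11; slot 11 is free → place at 11.
948 hashes to 13; slot 13 is free → place at 13.
625 hashes to 13; 13 taken → place at 14.
17 hashes to 0; slot 0 is free → place at 0.
693 hashes to 13; 13,14,0,5 taken → place at 12.
778 hashes to 13; 13,14,0,5,12 taken → place at 4.
Table: [17, -, 648, -, 778, 345, -, -, -, -, -, 861, 693, 948, 625, -, -]

6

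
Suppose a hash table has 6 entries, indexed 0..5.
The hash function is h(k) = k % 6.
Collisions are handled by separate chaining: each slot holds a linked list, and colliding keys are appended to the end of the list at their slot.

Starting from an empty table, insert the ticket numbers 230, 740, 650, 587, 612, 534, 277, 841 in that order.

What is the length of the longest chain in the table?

230 -> bucket 2
740 -> bucket 2 (collision)
650 -> bucket 2 (collision)
587 -> bucket 5
612 -> bucket 0
534 -> bucket 0 (collision)
277 -> bucket 1
841 -> bucket 1 (collision)
Final buckets:
0: 612 -> 534
1: 277 -> 841
2: 230 -> 740 -> 650
3: -
4: -
5: 587

3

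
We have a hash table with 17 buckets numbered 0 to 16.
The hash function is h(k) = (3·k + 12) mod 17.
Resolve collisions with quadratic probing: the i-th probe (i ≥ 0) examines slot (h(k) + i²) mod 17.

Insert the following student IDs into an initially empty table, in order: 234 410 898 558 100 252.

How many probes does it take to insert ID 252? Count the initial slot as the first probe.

3

234 hashes to 0; slot 0 is free => place at 0.
410 hashes to 1; slot 1 is free => place at 1.
898 hashes to 3; slot 3 is free => place at 3.
558 hashes to 3; 3 taken => place at 4.
100 hashes to 6; slot 6 is free => place at 6.
252 hashes to 3; 3,4 taken => place at 7.
Table: [234, 410, _, 898, 558, _, 100, 252, _, _, _, _, _, _, _, _, _]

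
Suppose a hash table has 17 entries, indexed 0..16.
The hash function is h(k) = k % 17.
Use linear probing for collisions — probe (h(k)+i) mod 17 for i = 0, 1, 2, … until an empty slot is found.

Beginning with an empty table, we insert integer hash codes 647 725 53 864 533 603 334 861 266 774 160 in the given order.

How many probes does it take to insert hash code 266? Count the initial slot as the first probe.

647: h=1 -> slot 1
725: h=11 -> slot 11
53: h=2 -> slot 2
864: h=14 -> slot 14
533: h=6 -> slot 6
603: h=8 -> slot 8
334: h=11, probe 11,12 -> slot 12
861: h=11, probe 11,12,13 -> slot 13
266: h=11, probe 11,12,13,14,15 -> slot 15
774: h=9 -> slot 9
160: h=7 -> slot 7
Table: [∅, 647, 53, ∅, ∅, ∅, 533, 160, 603, 774, ∅, 725, 334, 861, 864, 266, ∅]

5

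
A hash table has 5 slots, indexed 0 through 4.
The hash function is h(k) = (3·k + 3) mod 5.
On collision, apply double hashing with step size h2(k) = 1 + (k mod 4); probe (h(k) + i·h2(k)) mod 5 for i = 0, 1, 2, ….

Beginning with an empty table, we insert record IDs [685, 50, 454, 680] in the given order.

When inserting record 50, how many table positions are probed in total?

685 hashes to 3; slot 3 is free → place at 3.
50 hashes to 3, h2=3; 3 taken → place at 1.
454 hashes to 0; slot 0 is free → place at 0.
680 hashes to 3, h2=1; 3 taken → place at 4.
Table: [454, 50, _, 685, 680]

2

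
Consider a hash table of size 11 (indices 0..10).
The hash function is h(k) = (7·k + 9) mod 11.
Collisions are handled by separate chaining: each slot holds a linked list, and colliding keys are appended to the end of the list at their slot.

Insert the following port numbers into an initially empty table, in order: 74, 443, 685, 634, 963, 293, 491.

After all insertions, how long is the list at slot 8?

74 -> bucket 10
443 -> bucket 8
685 -> bucket 8 (collision)
634 -> bucket 3
963 -> bucket 7
293 -> bucket 3 (collision)
491 -> bucket 3 (collision)
Final buckets:
0: -
1: -
2: -
3: 634 -> 293 -> 491
4: -
5: -
6: -
7: 963
8: 443 -> 685
9: -
10: 74

2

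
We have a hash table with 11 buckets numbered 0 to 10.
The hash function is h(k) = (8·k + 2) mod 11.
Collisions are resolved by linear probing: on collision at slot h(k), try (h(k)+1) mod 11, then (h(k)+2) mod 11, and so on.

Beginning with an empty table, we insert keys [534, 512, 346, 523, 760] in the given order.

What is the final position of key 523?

534 hashes to 6; slot 6 is free => place at 6.
512 hashes to 6; 6 taken => place at 7.
346 hashes to 9; slot 9 is free => place at 9.
523 hashes to 6; 6,7 taken => place at 8.
760 hashes to 10; slot 10 is free => place at 10.
Table: [—, —, —, —, —, —, 534, 512, 523, 346, 760]

8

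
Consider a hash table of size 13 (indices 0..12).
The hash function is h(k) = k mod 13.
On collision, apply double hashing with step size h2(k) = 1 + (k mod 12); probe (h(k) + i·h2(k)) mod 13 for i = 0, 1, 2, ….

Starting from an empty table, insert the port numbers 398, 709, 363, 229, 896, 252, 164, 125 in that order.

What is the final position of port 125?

Insert 398: h=8, slot 8 empty => index 8.
Insert 709: h=7, slot 7 empty => index 7.
Insert 363: h=12, slot 12 empty => index 12.
Insert 229: h=8, h2=2, slot 8 occupied => index 10.
Insert 896: h=12, h2=9, slots 12,8 occupied => index 4.
Insert 252: h=5, slot 5 empty => index 5.
Insert 164: h=8, h2=9, slots 8,4 occupied => index 0.
Insert 125: h=8, h2=6, slot 8 occupied => index 1.
Table: [164, 125, _, _, 896, 252, _, 709, 398, _, 229, _, 363]

1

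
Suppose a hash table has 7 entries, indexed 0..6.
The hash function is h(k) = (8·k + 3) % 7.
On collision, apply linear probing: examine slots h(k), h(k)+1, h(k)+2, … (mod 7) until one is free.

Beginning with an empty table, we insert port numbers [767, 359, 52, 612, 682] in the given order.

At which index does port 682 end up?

2

Insert 767: h=0, slot 0 empty → index 0.
Insert 359: h=5, slot 5 empty → index 5.
Insert 52: h=6, slot 6 empty → index 6.
Insert 612: h=6, slots 6,0 occupied → index 1.
Insert 682: h=6, slots 6,0,1 occupied → index 2.
Table: [767, 612, 682, —, —, 359, 52]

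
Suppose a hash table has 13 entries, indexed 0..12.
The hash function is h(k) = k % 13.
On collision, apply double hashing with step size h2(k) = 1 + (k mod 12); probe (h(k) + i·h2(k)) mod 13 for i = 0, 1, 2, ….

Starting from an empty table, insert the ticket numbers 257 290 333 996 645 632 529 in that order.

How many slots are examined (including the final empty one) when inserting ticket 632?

257 hashes to 10; slot 10 is free -> place at 10.
290 hashes to 4; slot 4 is free -> place at 4.
333 hashes to 8; slot 8 is free -> place at 8.
996 hashes to 8, h2=1; 8 taken -> place at 9.
645 hashes to 8, h2=10; 8 taken -> place at 5.
632 hashes to 8, h2=9; 8,4 taken -> place at 0.
529 hashes to 9, h2=2; 9 taken -> place at 11.
Table: [632, ., ., ., 290, 645, ., ., 333, 996, 257, 529, .]

3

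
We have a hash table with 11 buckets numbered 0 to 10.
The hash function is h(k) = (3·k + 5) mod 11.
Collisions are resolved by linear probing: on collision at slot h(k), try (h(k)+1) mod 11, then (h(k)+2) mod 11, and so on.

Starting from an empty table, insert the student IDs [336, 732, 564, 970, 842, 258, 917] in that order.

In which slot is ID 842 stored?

4

336 hashes to 1; slot 1 is free -> place at 1.
732 hashes to 1; 1 taken -> place at 2.
564 hashes to 3; slot 3 is free -> place at 3.
970 hashes to 0; slot 0 is free -> place at 0.
842 hashes to 1; 1,2,3 taken -> place at 4.
258 hashes to 9; slot 9 is free -> place at 9.
917 hashes to 6; slot 6 is free -> place at 6.
Table: [970, 336, 732, 564, 842, ∅, 917, ∅, ∅, 258, ∅]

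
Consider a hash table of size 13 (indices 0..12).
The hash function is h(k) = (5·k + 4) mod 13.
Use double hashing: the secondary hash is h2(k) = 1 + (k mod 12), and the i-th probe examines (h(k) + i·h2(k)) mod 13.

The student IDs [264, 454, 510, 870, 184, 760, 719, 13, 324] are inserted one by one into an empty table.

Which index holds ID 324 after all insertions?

2

Insert 264: h=11, slot 11 empty -> index 11.
Insert 454: h=12, slot 12 empty -> index 12.
Insert 510: h=6, slot 6 empty -> index 6.
Insert 870: h=12, h2=7, slots 12,6 occupied -> index 0.
Insert 184: h=1, slot 1 empty -> index 1.
Insert 760: h=8, slot 8 empty -> index 8.
Insert 719: h=11, h2=12, slot 11 occupied -> index 10.
Insert 13: h=4, slot 4 empty -> index 4.
Insert 324: h=12, h2=1, slots 12,0,1 occupied -> index 2.
Table: [870, 184, 324, _, 13, _, 510, _, 760, _, 719, 264, 454]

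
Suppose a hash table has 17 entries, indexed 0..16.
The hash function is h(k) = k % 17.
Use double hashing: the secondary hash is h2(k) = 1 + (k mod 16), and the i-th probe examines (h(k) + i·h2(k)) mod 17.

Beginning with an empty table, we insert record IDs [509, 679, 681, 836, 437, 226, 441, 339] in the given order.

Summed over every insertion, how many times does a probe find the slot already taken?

5

Insert 509: h=16, slot 16 empty -> index 16.
Insert 679: h=16, h2=8, slot 16 occupied -> index 7.
Insert 681: h=1, slot 1 empty -> index 1.
Insert 836: h=3, slot 3 empty -> index 3.
Insert 437: h=12, slot 12 empty -> index 12.
Insert 226: h=5, slot 5 empty -> index 5.
Insert 441: h=16, h2=10, slot 16 occupied -> index 9.
Insert 339: h=16, h2=4, slots 16,3,7 occupied -> index 11.
Table: [—, 681, —, 836, —, 226, —, 679, —, 441, —, 339, 437, —, —, —, 509]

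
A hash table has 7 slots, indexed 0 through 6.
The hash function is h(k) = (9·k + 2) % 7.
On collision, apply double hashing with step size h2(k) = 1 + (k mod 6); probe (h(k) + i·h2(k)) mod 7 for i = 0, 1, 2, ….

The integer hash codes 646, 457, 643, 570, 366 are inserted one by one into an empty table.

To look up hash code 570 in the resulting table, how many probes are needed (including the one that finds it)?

646: h=6 => slot 6
457: h=6, h2=2, probe 6,1 => slot 1
643: h=0 => slot 0
570: h=1, h2=1, probe 1,2 => slot 2
366: h=6, h2=1, probe 6,0,1,2,3 => slot 3
Table: [643, 457, 570, 366, _, _, 646]
Lookup 570: h=1, h2=1, probe 1,2 → found at 2.

2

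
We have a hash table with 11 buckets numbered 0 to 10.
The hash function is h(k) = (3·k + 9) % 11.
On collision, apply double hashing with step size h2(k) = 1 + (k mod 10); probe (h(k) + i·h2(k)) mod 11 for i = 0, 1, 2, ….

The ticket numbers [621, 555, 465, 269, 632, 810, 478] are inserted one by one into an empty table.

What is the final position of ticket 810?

9

621: h=2 → slot 2
555: h=2, h2=6, probe 2,8 → slot 8
465: h=7 → slot 7
269: h=2, h2=10, probe 2,1 → slot 1
632: h=2, h2=3, probe 2,5 → slot 5
810: h=8, h2=1, probe 8,9 → slot 9
478: h=2, h2=9, probe 2,0 → slot 0
Table: [478, 269, 621, —, —, 632, —, 465, 555, 810, —]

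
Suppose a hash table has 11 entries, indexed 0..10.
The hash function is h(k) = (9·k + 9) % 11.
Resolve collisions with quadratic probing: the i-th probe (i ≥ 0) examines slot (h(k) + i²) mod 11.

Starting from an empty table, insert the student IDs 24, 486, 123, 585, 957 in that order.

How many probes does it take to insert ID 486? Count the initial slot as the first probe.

Insert 24: h=5, slot 5 empty → index 5.
Insert 486: h=5, slot 5 occupied → index 6.
Insert 123: h=5, slots 5,6 occupied → index 9.
Insert 585: h=5, slots 5,6,9 occupied → index 3.
Insert 957: h=9, slot 9 occupied → index 10.
Table: [_, _, _, 585, _, 24, 486, _, _, 123, 957]

2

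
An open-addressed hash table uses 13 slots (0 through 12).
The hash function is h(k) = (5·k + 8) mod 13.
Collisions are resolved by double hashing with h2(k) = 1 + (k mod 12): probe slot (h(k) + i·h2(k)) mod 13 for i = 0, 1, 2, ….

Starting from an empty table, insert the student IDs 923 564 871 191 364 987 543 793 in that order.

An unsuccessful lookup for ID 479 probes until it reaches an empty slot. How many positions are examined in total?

3

Insert 923: h=8, slot 8 empty → index 8.
Insert 564: h=7, slot 7 empty → index 7.
Insert 871: h=8, h2=8, slot 8 occupied → index 3.
Insert 191: h=1, slot 1 empty → index 1.
Insert 364: h=8, h2=5, slot 8 occupied → index 0.
Insert 987: h=3, h2=4, slots 3,7 occupied → index 11.
Insert 543: h=6, slot 6 empty → index 6.
Insert 793: h=8, h2=2, slot 8 occupied → index 10.
Table: [364, 191, -, 871, -, -, 543, 564, 923, -, 793, 987, -]
Lookup 479: h=11, h2=12, probe 11,10,9 → slot 9 empty, not found.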